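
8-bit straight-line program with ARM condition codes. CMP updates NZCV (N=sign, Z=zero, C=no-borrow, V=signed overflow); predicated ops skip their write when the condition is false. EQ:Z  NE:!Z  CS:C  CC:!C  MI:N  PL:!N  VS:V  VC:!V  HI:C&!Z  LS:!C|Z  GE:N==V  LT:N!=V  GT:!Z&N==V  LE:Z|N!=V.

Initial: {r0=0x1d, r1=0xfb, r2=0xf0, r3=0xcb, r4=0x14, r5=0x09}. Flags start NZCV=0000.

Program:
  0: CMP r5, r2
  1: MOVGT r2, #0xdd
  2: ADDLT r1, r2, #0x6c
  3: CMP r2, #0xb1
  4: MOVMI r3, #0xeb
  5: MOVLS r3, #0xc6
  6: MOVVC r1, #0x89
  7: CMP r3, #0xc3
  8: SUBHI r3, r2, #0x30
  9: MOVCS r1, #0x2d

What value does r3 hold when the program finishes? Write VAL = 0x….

VAL = 0xad

0: ✓ CMP  NZCV=0000
1: ✓ MOVGT  r2←0xdd
2: · ADDLT
3: ✓ CMP  NZCV=0010
4: · MOVMI
5: · MOVLS
6: ✓ MOVVC  r1←0x89
7: ✓ CMP  NZCV=0010
8: ✓ SUBHI  r3←0xad
9: ✓ MOVCS  r1←0x2d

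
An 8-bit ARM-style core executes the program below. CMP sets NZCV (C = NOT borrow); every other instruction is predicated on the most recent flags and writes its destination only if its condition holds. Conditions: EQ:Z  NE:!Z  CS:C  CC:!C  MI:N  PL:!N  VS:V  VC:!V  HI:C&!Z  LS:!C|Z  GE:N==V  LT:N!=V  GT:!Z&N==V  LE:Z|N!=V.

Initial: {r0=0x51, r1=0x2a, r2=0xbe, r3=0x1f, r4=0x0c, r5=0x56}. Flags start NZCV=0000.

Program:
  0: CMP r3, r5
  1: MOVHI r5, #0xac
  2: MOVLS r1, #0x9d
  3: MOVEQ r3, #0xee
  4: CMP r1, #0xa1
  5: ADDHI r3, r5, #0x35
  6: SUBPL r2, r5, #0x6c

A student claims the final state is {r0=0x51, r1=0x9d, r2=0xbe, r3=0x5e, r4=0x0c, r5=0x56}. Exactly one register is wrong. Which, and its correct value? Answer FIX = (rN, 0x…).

FIX = (r3, 0x1f)

[0] flags=1000 → (cmp)
[1] flags=1000 HI?F → skip
[2] flags=1000 LS?T → r1=0x9d
[3] flags=1000 EQ?F → skip
[4] flags=1000 → (cmp)
[5] flags=1000 HI?F → skip
[6] flags=1000 PL?F → skip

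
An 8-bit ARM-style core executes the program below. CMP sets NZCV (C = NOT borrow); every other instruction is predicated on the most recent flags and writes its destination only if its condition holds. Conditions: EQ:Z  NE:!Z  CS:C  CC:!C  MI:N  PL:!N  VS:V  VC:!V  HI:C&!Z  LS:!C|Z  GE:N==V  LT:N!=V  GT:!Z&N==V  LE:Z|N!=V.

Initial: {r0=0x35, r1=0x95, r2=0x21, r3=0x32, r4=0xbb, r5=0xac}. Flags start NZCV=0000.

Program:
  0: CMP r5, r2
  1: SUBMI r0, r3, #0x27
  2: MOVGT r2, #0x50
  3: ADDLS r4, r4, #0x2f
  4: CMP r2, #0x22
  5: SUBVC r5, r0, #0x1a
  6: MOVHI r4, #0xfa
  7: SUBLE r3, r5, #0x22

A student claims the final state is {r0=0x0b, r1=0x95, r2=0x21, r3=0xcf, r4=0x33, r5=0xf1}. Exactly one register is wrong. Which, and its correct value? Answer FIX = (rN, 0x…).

[0] flags=1010 → (cmp)
[1] flags=1010 MI?T → r0=0x0b
[2] flags=1010 GT?F → skip
[3] flags=1010 LS?F → skip
[4] flags=1000 → (cmp)
[5] flags=1000 VC?T → r5=0xf1
[6] flags=1000 HI?F → skip
[7] flags=1000 LE?T → r3=0xcf

FIX = (r4, 0xbb)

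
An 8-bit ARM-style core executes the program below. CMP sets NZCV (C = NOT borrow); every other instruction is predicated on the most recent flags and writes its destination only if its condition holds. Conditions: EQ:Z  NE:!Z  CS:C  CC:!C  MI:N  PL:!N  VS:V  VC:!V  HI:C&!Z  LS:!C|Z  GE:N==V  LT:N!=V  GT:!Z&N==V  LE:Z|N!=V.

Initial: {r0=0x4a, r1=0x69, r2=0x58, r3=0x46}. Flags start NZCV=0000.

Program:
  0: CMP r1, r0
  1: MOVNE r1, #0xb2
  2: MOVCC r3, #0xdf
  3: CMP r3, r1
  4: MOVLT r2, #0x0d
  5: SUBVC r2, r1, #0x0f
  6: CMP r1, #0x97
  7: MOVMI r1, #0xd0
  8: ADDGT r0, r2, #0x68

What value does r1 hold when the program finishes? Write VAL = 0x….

VAL = 0xb2

[0] flags=0010 → (cmp)
[1] flags=0010 NE?T → r1=0xb2
[2] flags=0010 CC?F → skip
[3] flags=1001 → (cmp)
[4] flags=1001 LT?F → skip
[5] flags=1001 VC?F → skip
[6] flags=0010 → (cmp)
[7] flags=0010 MI?F → skip
[8] flags=0010 GT?T → r0=0xc0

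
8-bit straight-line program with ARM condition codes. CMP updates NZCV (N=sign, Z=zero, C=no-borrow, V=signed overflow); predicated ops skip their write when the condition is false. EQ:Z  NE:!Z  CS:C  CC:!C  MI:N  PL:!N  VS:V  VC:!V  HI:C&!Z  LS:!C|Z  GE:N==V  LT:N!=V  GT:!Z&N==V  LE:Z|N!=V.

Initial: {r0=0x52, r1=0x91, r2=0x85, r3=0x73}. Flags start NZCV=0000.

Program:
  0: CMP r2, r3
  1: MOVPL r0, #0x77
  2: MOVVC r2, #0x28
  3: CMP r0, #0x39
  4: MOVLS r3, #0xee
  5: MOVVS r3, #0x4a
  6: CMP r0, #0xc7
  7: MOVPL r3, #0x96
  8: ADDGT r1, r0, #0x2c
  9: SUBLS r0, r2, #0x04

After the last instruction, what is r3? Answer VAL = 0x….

[0] flags=0011 → (cmp)
[1] flags=0011 PL?T → r0=0x77
[2] flags=0011 VC?F → skip
[3] flags=0010 → (cmp)
[4] flags=0010 LS?F → skip
[5] flags=0010 VS?F → skip
[6] flags=1001 → (cmp)
[7] flags=1001 PL?F → skip
[8] flags=1001 GT?T → r1=0xa3
[9] flags=1001 LS?T → r0=0x81

VAL = 0x73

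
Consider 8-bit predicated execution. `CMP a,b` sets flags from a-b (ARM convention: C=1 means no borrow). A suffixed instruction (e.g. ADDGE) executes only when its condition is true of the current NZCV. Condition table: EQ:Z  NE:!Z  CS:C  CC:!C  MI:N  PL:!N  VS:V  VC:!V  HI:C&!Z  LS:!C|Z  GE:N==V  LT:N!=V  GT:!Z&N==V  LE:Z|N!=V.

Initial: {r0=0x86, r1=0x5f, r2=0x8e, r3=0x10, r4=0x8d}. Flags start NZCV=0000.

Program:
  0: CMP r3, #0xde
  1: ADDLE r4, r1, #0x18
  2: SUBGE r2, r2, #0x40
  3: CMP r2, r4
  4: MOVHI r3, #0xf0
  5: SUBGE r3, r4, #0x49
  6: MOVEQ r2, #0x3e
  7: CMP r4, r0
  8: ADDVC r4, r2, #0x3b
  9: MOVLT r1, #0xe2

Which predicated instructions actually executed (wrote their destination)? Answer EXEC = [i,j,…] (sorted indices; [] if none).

0: ✓ CMP  NZCV=0000
1: · ADDLE
2: ✓ SUBGE  r2←0x4e
3: ✓ CMP  NZCV=1001
4: · MOVHI
5: ✓ SUBGE  r3←0x44
6: · MOVEQ
7: ✓ CMP  NZCV=0010
8: ✓ ADDVC  r4←0x89
9: · MOVLT

EXEC = [2,5,8]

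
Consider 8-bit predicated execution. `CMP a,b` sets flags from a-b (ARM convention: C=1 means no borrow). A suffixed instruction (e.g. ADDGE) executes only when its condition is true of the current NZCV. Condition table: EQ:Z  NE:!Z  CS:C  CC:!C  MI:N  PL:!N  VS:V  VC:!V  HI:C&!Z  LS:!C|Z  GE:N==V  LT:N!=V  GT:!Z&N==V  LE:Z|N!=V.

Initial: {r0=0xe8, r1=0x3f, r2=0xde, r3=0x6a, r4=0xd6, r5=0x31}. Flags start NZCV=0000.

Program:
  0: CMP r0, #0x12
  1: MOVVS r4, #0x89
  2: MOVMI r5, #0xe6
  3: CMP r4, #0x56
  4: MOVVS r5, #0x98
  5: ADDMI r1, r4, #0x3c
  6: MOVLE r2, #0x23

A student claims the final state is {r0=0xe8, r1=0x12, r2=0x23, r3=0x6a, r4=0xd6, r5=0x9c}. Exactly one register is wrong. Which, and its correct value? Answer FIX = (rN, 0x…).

FIX = (r5, 0xe6)

0: ✓ CMP  NZCV=1010
1: · MOVVS
2: ✓ MOVMI  r5←0xe6
3: ✓ CMP  NZCV=1010
4: · MOVVS
5: ✓ ADDMI  r1←0x12
6: ✓ MOVLE  r2←0x23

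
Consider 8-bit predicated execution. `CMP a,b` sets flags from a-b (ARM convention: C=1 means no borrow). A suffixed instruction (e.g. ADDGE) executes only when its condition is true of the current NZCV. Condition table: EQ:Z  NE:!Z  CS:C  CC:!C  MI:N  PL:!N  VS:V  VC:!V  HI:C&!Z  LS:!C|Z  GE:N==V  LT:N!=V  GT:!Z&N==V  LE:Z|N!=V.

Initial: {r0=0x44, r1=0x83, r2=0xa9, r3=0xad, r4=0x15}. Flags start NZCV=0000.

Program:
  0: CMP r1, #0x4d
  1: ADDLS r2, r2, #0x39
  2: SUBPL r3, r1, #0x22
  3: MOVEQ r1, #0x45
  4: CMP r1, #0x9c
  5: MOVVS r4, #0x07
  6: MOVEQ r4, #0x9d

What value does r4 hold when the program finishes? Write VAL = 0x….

VAL = 0x15

[0] flags=0011 → (cmp)
[1] flags=0011 LS?F → skip
[2] flags=0011 PL?T → r3=0x61
[3] flags=0011 EQ?F → skip
[4] flags=1000 → (cmp)
[5] flags=1000 VS?F → skip
[6] flags=1000 EQ?F → skip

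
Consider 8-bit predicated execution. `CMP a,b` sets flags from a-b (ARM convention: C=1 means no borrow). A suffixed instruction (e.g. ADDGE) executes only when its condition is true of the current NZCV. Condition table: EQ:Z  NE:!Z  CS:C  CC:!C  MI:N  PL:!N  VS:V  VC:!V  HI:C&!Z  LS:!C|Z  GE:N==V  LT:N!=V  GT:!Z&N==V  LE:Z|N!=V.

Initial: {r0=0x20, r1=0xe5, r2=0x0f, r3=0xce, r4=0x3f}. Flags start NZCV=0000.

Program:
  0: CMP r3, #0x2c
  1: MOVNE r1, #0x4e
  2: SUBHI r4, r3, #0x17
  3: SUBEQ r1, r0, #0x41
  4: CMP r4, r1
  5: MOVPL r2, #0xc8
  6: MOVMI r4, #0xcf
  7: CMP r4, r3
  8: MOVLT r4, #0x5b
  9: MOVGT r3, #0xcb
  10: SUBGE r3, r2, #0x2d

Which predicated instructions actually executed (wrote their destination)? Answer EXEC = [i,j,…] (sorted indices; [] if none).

0: ✓ CMP  NZCV=1010
1: ✓ MOVNE  r1←0x4e
2: ✓ SUBHI  r4←0xb7
3: · SUBEQ
4: ✓ CMP  NZCV=0011
5: ✓ MOVPL  r2←0xc8
6: · MOVMI
7: ✓ CMP  NZCV=1000
8: ✓ MOVLT  r4←0x5b
9: · MOVGT
10: · SUBGE

EXEC = [1,2,5,8]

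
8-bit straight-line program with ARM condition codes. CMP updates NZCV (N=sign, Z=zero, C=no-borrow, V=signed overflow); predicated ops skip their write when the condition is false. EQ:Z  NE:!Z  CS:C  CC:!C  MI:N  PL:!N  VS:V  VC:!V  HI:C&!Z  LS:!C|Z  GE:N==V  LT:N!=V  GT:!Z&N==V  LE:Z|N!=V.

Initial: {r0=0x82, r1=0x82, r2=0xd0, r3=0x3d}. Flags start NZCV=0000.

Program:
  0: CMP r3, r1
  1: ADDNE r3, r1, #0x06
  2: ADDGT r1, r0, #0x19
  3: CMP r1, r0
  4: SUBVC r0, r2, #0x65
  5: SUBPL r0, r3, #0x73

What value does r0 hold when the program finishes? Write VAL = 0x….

[0] flags=1001 → (cmp)
[1] flags=1001 NE?T → r3=0x88
[2] flags=1001 GT?T → r1=0x9b
[3] flags=0010 → (cmp)
[4] flags=0010 VC?T → r0=0x6b
[5] flags=0010 PL?T → r0=0x15

VAL = 0x15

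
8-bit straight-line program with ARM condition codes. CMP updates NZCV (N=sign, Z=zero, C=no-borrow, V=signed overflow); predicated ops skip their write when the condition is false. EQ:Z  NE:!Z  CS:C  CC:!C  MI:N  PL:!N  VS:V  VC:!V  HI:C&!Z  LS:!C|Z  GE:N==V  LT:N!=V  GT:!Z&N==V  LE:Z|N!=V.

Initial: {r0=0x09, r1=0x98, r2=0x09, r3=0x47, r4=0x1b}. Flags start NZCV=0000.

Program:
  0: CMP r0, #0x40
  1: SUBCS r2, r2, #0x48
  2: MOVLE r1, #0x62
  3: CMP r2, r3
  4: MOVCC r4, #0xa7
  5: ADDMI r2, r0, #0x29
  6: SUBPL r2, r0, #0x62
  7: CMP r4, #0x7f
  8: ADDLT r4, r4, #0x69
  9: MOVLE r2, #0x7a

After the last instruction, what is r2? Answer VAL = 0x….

[0] flags=1000 → (cmp)
[1] flags=1000 CS?F → skip
[2] flags=1000 LE?T → r1=0x62
[3] flags=1000 → (cmp)
[4] flags=1000 CC?T → r4=0xa7
[5] flags=1000 MI?T → r2=0x32
[6] flags=1000 PL?F → skip
[7] flags=0011 → (cmp)
[8] flags=0011 LT?T → r4=0x10
[9] flags=0011 LE?T → r2=0x7a

VAL = 0x7a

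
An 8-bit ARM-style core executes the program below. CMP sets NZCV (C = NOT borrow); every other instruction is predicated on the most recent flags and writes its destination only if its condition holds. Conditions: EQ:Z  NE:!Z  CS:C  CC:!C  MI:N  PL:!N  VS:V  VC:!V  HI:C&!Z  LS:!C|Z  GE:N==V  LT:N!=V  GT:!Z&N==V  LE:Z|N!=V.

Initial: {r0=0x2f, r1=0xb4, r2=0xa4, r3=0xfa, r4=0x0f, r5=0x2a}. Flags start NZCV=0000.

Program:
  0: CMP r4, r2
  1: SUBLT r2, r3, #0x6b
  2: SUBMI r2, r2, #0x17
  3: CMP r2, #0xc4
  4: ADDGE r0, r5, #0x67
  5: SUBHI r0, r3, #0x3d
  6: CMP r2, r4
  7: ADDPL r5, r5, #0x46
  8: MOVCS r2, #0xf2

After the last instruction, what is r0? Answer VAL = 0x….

0: ✓ CMP  NZCV=0000
1: · SUBLT
2: · SUBMI
3: ✓ CMP  NZCV=1000
4: · ADDGE
5: · SUBHI
6: ✓ CMP  NZCV=1010
7: · ADDPL
8: ✓ MOVCS  r2←0xf2

VAL = 0x2f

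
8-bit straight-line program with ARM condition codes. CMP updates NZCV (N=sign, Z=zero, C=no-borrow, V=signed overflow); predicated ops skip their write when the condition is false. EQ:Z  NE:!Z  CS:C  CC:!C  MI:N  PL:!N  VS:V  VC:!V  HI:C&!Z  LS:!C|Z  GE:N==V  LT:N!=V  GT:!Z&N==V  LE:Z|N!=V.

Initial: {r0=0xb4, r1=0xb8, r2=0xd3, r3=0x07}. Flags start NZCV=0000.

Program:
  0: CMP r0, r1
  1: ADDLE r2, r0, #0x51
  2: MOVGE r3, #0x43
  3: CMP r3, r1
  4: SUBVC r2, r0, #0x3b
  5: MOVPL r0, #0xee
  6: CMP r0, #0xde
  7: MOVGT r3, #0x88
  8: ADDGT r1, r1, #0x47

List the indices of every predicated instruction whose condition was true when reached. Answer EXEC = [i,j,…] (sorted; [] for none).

EXEC = [1,4,5,7,8]

[0] flags=1000 → (cmp)
[1] flags=1000 LE?T → r2=0x05
[2] flags=1000 GE?F → skip
[3] flags=0000 → (cmp)
[4] flags=0000 VC?T → r2=0x79
[5] flags=0000 PL?T → r0=0xee
[6] flags=0010 → (cmp)
[7] flags=0010 GT?T → r3=0x88
[8] flags=0010 GT?T → r1=0xff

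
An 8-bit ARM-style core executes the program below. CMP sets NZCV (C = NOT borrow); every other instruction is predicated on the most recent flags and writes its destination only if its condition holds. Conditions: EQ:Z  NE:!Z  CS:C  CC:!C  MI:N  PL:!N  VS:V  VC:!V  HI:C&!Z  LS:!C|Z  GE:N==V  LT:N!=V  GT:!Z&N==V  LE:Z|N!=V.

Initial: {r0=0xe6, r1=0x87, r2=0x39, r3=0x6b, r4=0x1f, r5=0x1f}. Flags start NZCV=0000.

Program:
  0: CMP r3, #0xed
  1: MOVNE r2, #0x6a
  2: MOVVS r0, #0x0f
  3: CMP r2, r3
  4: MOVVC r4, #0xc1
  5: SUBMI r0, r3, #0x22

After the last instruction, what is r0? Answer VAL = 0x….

0: ✓ CMP  NZCV=0000
1: ✓ MOVNE  r2←0x6a
2: · MOVVS
3: ✓ CMP  NZCV=1000
4: ✓ MOVVC  r4←0xc1
5: ✓ SUBMI  r0←0x49

VAL = 0x49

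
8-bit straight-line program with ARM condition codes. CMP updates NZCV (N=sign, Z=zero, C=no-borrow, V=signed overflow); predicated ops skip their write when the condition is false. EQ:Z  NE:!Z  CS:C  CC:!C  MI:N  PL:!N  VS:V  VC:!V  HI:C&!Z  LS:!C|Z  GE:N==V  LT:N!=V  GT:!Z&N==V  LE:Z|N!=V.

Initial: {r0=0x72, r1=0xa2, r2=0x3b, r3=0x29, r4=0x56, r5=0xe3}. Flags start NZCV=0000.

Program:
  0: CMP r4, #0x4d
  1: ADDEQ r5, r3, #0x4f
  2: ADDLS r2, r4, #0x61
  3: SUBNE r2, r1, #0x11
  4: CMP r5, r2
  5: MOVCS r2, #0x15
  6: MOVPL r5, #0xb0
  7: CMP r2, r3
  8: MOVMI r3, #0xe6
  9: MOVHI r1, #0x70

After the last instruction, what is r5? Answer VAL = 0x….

VAL = 0xb0

0: ✓ CMP  NZCV=0010
1: · ADDEQ
2: · ADDLS
3: ✓ SUBNE  r2←0x91
4: ✓ CMP  NZCV=0010
5: ✓ MOVCS  r2←0x15
6: ✓ MOVPL  r5←0xb0
7: ✓ CMP  NZCV=1000
8: ✓ MOVMI  r3←0xe6
9: · MOVHI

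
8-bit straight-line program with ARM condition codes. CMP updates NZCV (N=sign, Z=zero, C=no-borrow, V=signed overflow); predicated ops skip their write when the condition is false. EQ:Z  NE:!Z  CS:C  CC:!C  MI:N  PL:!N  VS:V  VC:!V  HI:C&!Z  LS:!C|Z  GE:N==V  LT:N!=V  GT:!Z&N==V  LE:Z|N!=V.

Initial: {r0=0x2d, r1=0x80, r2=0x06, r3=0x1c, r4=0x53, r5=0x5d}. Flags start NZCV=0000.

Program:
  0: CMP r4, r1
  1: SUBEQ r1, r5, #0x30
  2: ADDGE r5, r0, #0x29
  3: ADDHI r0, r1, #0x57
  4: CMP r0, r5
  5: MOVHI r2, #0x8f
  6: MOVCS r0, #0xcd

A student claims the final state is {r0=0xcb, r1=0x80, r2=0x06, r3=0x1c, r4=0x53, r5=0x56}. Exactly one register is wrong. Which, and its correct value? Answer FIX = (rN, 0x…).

FIX = (r0, 0x2d)

0: ✓ CMP  NZCV=1001
1: · SUBEQ
2: ✓ ADDGE  r5←0x56
3: · ADDHI
4: ✓ CMP  NZCV=1000
5: · MOVHI
6: · MOVCS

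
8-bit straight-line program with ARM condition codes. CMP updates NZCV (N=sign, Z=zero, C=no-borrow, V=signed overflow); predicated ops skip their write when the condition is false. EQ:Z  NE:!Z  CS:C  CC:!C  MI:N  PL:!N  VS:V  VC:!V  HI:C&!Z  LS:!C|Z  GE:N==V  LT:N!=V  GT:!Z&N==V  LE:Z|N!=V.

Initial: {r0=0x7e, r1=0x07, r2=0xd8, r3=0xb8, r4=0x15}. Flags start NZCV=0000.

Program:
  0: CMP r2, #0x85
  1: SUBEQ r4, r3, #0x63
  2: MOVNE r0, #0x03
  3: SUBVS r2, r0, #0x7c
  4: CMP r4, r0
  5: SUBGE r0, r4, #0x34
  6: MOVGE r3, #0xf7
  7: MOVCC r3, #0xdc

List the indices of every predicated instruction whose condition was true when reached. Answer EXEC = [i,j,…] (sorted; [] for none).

EXEC = [2,5,6]

[0] flags=0010 → (cmp)
[1] flags=0010 EQ?F → skip
[2] flags=0010 NE?T → r0=0x03
[3] flags=0010 VS?F → skip
[4] flags=0010 → (cmp)
[5] flags=0010 GE?T → r0=0xe1
[6] flags=0010 GE?T → r3=0xf7
[7] flags=0010 CC?F → skip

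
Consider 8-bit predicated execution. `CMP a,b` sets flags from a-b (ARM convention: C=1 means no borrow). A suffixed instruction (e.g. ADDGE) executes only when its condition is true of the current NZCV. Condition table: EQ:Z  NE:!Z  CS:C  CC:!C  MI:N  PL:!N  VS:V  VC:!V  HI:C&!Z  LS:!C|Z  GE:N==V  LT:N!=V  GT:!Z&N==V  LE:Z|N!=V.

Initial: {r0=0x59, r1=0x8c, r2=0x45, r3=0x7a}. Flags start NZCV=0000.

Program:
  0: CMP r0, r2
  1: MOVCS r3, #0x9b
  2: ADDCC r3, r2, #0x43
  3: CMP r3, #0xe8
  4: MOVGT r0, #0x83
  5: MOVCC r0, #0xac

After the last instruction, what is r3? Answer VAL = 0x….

VAL = 0x9b

[0] flags=0010 → (cmp)
[1] flags=0010 CS?T → r3=0x9b
[2] flags=0010 CC?F → skip
[3] flags=1000 → (cmp)
[4] flags=1000 GT?F → skip
[5] flags=1000 CC?T → r0=0xac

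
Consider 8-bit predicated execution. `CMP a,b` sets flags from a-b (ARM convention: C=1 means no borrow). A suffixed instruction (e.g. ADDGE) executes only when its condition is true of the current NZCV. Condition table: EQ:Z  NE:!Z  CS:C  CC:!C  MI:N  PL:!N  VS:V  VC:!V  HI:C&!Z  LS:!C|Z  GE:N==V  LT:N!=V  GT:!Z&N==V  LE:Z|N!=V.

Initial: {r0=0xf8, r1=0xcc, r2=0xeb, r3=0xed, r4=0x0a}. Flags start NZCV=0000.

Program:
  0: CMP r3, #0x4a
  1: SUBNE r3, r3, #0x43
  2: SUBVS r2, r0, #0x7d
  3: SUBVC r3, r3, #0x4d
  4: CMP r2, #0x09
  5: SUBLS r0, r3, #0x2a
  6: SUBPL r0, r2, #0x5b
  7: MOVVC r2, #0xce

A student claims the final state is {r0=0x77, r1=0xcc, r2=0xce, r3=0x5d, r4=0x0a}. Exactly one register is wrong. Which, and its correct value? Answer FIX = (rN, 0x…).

0: ✓ CMP  NZCV=1010
1: ✓ SUBNE  r3←0xaa
2: · SUBVS
3: ✓ SUBVC  r3←0x5d
4: ✓ CMP  NZCV=1010
5: · SUBLS
6: · SUBPL
7: ✓ MOVVC  r2←0xce

FIX = (r0, 0xf8)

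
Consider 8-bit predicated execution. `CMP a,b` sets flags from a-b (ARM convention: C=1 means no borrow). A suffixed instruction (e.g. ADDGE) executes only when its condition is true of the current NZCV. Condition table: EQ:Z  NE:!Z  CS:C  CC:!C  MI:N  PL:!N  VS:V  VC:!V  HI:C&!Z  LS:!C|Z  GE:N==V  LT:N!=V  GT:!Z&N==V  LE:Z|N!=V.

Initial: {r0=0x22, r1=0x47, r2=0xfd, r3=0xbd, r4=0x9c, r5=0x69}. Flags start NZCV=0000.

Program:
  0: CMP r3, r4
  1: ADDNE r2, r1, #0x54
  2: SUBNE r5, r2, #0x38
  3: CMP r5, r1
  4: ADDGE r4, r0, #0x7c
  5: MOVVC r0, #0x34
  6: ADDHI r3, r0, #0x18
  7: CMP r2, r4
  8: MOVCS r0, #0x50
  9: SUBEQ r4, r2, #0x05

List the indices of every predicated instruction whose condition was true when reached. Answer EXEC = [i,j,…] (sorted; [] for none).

[0] flags=0010 → (cmp)
[1] flags=0010 NE?T → r2=0x9b
[2] flags=0010 NE?T → r5=0x63
[3] flags=0010 → (cmp)
[4] flags=0010 GE?T → r4=0x9e
[5] flags=0010 VC?T → r0=0x34
[6] flags=0010 HI?T → r3=0x4c
[7] flags=1000 → (cmp)
[8] flags=1000 CS?F → skip
[9] flags=1000 EQ?F → skip

EXEC = [1,2,4,5,6]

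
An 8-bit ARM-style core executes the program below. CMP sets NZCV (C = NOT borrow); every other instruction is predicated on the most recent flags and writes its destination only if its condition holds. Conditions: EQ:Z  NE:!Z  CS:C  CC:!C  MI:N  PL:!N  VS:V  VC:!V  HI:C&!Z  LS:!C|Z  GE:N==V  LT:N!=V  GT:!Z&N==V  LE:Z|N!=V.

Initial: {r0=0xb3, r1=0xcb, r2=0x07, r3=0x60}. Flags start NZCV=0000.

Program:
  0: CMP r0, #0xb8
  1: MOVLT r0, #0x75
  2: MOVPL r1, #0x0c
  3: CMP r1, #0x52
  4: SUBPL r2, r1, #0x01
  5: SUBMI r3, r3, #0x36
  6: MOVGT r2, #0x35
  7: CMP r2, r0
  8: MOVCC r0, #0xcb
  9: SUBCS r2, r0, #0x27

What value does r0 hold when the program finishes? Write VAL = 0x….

0: ✓ CMP  NZCV=1000
1: ✓ MOVLT  r0←0x75
2: · MOVPL
3: ✓ CMP  NZCV=0011
4: ✓ SUBPL  r2←0xca
5: · SUBMI
6: · MOVGT
7: ✓ CMP  NZCV=0011
8: · MOVCC
9: ✓ SUBCS  r2←0x4e

VAL = 0x75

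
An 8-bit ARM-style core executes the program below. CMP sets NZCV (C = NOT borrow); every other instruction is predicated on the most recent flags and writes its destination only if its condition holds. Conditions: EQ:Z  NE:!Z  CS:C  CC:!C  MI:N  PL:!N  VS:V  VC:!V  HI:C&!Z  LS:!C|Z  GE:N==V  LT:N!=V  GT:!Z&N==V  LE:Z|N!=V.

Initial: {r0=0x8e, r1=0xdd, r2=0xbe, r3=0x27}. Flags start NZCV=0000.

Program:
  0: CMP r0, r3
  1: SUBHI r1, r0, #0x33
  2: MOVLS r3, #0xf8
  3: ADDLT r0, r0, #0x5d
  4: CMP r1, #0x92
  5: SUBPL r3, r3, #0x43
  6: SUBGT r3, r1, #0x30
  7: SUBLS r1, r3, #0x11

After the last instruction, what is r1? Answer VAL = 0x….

0: ✓ CMP  NZCV=0011
1: ✓ SUBHI  r1←0x5b
2: · MOVLS
3: ✓ ADDLT  r0←0xeb
4: ✓ CMP  NZCV=1001
5: · SUBPL
6: ✓ SUBGT  r3←0x2b
7: ✓ SUBLS  r1←0x1a

VAL = 0x1a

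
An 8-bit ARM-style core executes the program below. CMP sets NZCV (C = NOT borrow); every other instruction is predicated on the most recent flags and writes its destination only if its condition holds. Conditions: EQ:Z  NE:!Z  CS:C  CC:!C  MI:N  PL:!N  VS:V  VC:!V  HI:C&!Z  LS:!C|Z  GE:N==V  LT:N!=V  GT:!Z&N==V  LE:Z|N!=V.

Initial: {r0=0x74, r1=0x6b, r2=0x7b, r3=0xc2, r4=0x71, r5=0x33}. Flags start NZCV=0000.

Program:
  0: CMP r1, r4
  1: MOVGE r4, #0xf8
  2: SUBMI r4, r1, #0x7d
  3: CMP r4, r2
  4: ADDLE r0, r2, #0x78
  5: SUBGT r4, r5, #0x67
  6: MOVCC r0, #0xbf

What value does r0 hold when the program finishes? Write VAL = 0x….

0: ✓ CMP  NZCV=1000
1: · MOVGE
2: ✓ SUBMI  r4←0xee
3: ✓ CMP  NZCV=0011
4: ✓ ADDLE  r0←0xf3
5: · SUBGT
6: · MOVCC

VAL = 0xf3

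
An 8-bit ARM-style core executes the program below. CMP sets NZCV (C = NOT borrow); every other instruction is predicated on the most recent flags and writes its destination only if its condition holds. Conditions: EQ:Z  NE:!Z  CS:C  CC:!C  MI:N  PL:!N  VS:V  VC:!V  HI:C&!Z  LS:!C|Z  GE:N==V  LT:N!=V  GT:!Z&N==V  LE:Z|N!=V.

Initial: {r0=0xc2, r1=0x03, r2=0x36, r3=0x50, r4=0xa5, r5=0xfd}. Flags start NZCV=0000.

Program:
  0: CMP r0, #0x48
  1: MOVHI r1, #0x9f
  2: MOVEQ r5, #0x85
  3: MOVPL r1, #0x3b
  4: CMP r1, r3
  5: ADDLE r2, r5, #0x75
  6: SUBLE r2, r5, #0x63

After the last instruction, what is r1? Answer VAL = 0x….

[0] flags=0011 → (cmp)
[1] flags=0011 HI?T → r1=0x9f
[2] flags=0011 EQ?F → skip
[3] flags=0011 PL?T → r1=0x3b
[4] flags=1000 → (cmp)
[5] flags=1000 LE?T → r2=0x72
[6] flags=1000 LE?T → r2=0x9a

VAL = 0x3b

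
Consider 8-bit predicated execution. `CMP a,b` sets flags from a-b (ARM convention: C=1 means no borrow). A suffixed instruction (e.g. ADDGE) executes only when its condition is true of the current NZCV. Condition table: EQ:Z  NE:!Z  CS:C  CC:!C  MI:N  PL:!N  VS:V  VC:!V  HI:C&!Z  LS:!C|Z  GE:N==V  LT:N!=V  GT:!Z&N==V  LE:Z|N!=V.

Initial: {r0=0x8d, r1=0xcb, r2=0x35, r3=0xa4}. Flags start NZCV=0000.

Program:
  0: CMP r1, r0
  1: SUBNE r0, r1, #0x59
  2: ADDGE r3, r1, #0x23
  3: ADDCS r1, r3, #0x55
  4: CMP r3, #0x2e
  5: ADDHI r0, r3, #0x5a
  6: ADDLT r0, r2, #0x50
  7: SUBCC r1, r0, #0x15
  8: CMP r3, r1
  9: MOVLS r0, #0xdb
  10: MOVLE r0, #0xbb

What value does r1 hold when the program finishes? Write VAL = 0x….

0: ✓ CMP  NZCV=0010
1: ✓ SUBNE  r0←0x72
2: ✓ ADDGE  r3←0xee
3: ✓ ADDCS  r1←0x43
4: ✓ CMP  NZCV=1010
5: ✓ ADDHI  r0←0x48
6: ✓ ADDLT  r0←0x85
7: · SUBCC
8: ✓ CMP  NZCV=1010
9: · MOVLS
10: ✓ MOVLE  r0←0xbb

VAL = 0x43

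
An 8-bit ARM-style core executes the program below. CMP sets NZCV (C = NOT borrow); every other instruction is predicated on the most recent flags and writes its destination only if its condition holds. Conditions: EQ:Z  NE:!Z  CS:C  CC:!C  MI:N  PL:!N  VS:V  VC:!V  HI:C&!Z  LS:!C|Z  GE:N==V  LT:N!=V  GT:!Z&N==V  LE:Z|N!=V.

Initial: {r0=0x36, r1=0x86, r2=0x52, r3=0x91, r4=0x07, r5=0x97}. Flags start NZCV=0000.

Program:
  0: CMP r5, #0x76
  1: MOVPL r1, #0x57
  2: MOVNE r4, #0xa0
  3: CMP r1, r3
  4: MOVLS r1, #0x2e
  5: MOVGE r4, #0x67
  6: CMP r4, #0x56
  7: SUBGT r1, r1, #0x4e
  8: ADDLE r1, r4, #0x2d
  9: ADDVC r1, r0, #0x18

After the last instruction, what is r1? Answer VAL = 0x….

0: ✓ CMP  NZCV=0011
1: ✓ MOVPL  r1←0x57
2: ✓ MOVNE  r4←0xa0
3: ✓ CMP  NZCV=1001
4: ✓ MOVLS  r1←0x2e
5: ✓ MOVGE  r4←0x67
6: ✓ CMP  NZCV=0010
7: ✓ SUBGT  r1←0xe0
8: · ADDLE
9: ✓ ADDVC  r1←0x4e

VAL = 0x4e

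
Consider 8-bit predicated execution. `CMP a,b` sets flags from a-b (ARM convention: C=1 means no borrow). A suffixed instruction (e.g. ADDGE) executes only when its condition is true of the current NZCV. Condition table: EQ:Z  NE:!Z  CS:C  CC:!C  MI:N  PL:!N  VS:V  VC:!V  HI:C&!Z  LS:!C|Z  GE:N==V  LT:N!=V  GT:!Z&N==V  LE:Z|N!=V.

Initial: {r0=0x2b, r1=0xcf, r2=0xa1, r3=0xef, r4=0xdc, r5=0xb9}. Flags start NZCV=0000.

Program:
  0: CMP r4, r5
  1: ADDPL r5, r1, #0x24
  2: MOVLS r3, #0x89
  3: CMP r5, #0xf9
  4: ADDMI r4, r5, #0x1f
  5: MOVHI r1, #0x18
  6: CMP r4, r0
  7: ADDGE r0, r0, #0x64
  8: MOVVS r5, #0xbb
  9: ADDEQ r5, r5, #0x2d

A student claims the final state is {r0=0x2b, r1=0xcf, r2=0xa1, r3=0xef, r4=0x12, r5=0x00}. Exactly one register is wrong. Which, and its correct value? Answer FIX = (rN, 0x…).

FIX = (r5, 0xf3)

[0] flags=0010 → (cmp)
[1] flags=0010 PL?T → r5=0xf3
[2] flags=0010 LS?F → skip
[3] flags=1000 → (cmp)
[4] flags=1000 MI?T → r4=0x12
[5] flags=1000 HI?F → skip
[6] flags=1000 → (cmp)
[7] flags=1000 GE?F → skip
[8] flags=1000 VS?F → skip
[9] flags=1000 EQ?F → skip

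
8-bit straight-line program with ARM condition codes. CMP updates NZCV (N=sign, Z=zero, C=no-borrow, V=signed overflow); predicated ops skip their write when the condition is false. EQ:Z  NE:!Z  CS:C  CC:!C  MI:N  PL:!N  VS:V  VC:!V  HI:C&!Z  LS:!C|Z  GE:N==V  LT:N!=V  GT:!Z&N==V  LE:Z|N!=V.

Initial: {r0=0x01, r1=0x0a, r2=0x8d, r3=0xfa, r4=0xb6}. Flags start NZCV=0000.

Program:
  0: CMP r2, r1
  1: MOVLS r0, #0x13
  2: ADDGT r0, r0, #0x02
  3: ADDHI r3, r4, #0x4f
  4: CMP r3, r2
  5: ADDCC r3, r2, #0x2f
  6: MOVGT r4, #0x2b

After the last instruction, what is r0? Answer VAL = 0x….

0: ✓ CMP  NZCV=1010
1: · MOVLS
2: · ADDGT
3: ✓ ADDHI  r3←0x05
4: ✓ CMP  NZCV=0000
5: ✓ ADDCC  r3←0xbc
6: ✓ MOVGT  r4←0x2b

VAL = 0x01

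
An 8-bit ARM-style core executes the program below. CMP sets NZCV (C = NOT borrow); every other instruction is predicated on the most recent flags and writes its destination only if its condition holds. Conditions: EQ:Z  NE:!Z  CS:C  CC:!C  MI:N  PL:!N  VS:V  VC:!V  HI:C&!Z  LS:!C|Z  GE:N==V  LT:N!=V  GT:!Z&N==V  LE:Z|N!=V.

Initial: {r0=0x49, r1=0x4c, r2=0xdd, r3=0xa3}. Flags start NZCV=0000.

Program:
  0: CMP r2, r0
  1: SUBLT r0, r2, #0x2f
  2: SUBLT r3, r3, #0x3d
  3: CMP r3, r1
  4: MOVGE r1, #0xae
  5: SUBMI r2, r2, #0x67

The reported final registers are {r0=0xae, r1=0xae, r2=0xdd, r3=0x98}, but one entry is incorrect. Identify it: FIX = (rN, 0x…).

FIX = (r3, 0x66)

[0] flags=1010 → (cmp)
[1] flags=1010 LT?T → r0=0xae
[2] flags=1010 LT?T → r3=0x66
[3] flags=0010 → (cmp)
[4] flags=0010 GE?T → r1=0xae
[5] flags=0010 MI?F → skip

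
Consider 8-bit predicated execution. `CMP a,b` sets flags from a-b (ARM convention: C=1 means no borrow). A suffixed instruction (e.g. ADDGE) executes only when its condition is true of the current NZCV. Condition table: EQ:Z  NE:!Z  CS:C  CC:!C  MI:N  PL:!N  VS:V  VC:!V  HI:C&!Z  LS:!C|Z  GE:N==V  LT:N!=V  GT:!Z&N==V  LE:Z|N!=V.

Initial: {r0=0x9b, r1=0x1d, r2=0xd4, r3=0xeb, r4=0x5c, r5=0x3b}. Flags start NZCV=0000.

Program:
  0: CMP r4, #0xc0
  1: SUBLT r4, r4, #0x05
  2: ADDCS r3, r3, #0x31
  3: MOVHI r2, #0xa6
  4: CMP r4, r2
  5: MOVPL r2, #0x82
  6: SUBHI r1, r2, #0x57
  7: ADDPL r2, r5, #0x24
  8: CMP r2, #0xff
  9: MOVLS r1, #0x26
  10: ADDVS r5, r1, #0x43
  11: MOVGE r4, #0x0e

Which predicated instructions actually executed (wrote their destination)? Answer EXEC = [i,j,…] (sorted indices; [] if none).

EXEC = [9]

[0] flags=1001 → (cmp)
[1] flags=1001 LT?F → skip
[2] flags=1001 CS?F → skip
[3] flags=1001 HI?F → skip
[4] flags=1001 → (cmp)
[5] flags=1001 PL?F → skip
[6] flags=1001 HI?F → skip
[7] flags=1001 PL?F → skip
[8] flags=1000 → (cmp)
[9] flags=1000 LS?T → r1=0x26
[10] flags=1000 VS?F → skip
[11] flags=1000 GE?F → skip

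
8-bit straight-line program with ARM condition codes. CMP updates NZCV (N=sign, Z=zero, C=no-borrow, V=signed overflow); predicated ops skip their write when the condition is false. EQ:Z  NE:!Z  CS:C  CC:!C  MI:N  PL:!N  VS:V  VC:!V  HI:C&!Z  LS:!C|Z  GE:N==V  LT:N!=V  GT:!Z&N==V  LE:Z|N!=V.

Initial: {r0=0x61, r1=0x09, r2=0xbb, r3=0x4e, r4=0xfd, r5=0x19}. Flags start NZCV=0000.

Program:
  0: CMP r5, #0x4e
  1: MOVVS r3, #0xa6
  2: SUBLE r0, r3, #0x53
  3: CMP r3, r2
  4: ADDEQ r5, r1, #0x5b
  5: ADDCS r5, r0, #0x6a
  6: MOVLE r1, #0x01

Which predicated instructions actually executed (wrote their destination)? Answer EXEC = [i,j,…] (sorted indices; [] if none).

[0] flags=1000 → (cmp)
[1] flags=1000 VS?F → skip
[2] flags=1000 LE?T → r0=0xfb
[3] flags=1001 → (cmp)
[4] flags=1001 EQ?F → skip
[5] flags=1001 CS?F → skip
[6] flags=1001 LE?F → skip

EXEC = [2]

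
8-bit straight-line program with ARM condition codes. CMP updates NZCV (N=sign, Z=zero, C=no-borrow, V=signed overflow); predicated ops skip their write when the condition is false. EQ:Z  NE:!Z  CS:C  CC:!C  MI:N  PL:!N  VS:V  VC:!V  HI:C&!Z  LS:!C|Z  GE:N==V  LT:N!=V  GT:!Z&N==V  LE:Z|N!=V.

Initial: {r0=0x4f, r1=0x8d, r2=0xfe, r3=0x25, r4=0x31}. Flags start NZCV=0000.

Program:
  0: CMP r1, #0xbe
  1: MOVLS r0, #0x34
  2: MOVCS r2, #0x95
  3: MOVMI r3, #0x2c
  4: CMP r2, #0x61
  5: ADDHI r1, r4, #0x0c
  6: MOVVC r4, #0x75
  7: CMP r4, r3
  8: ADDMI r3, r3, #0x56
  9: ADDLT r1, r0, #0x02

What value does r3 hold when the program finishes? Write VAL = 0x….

VAL = 0x2c

[0] flags=1000 → (cmp)
[1] flags=1000 LS?T → r0=0x34
[2] flags=1000 CS?F → skip
[3] flags=1000 MI?T → r3=0x2c
[4] flags=1010 → (cmp)
[5] flags=1010 HI?T → r1=0x3d
[6] flags=1010 VC?T → r4=0x75
[7] flags=0010 → (cmp)
[8] flags=0010 MI?F → skip
[9] flags=0010 LT?F → skip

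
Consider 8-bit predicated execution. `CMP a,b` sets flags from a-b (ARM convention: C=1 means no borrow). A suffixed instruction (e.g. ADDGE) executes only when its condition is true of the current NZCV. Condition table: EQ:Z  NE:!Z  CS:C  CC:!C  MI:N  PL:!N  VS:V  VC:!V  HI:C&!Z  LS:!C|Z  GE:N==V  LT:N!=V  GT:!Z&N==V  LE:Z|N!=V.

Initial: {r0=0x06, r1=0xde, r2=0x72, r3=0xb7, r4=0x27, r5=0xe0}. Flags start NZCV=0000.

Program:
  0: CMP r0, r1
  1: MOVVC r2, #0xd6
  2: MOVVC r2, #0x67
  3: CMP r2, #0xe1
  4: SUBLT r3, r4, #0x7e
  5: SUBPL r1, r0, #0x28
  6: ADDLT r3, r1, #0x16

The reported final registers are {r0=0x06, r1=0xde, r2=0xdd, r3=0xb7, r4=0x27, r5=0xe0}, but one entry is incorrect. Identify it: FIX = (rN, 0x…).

FIX = (r2, 0x67)

0: ✓ CMP  NZCV=0000
1: ✓ MOVVC  r2←0xd6
2: ✓ MOVVC  r2←0x67
3: ✓ CMP  NZCV=1001
4: · SUBLT
5: · SUBPL
6: · ADDLT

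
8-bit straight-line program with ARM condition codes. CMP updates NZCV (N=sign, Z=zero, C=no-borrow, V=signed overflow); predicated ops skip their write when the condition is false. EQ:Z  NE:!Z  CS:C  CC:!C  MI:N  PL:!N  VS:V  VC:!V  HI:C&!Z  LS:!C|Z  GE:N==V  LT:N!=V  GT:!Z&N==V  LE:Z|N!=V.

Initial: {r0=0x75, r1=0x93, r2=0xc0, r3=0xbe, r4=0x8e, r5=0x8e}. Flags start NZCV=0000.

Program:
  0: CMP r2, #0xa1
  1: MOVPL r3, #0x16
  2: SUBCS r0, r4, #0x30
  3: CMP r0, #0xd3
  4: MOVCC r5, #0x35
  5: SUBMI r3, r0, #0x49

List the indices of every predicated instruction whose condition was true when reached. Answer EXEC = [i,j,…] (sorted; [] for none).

EXEC = [1,2,4,5]

[0] flags=0010 → (cmp)
[1] flags=0010 PL?T → r3=0x16
[2] flags=0010 CS?T → r0=0x5e
[3] flags=1001 → (cmp)
[4] flags=1001 CC?T → r5=0x35
[5] flags=1001 MI?T → r3=0x15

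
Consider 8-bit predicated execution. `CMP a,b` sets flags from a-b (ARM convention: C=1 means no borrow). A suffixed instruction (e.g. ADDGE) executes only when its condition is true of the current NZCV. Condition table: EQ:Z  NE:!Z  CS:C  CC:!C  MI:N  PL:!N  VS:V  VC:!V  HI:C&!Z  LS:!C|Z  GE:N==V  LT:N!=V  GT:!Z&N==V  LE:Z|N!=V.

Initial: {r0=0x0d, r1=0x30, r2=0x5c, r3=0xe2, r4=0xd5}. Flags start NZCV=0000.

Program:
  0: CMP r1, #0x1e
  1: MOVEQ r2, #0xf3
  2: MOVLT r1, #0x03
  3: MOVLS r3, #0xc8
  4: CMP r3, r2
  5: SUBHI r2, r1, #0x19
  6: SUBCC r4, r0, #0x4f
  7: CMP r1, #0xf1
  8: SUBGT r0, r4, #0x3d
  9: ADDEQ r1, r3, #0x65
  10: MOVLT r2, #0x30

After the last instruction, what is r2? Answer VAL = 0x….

VAL = 0x17

0: ✓ CMP  NZCV=0010
1: · MOVEQ
2: · MOVLT
3: · MOVLS
4: ✓ CMP  NZCV=1010
5: ✓ SUBHI  r2←0x17
6: · SUBCC
7: ✓ CMP  NZCV=0000
8: ✓ SUBGT  r0←0x98
9: · ADDEQ
10: · MOVLT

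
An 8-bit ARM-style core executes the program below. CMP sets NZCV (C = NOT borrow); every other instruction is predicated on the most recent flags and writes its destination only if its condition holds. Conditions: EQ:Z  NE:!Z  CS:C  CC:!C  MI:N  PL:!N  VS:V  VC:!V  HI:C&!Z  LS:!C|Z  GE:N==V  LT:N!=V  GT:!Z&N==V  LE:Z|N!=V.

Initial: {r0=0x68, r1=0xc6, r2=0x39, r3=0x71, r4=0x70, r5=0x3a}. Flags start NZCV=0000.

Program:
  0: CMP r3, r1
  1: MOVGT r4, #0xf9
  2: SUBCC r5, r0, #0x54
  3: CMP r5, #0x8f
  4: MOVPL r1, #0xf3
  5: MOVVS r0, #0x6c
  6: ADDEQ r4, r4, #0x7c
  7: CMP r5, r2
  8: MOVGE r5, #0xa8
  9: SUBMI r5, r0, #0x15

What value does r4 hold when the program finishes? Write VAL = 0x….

VAL = 0xf9

0: ✓ CMP  NZCV=1001
1: ✓ MOVGT  r4←0xf9
2: ✓ SUBCC  r5←0x14
3: ✓ CMP  NZCV=1001
4: · MOVPL
5: ✓ MOVVS  r0←0x6c
6: · ADDEQ
7: ✓ CMP  NZCV=1000
8: · MOVGE
9: ✓ SUBMI  r5←0x57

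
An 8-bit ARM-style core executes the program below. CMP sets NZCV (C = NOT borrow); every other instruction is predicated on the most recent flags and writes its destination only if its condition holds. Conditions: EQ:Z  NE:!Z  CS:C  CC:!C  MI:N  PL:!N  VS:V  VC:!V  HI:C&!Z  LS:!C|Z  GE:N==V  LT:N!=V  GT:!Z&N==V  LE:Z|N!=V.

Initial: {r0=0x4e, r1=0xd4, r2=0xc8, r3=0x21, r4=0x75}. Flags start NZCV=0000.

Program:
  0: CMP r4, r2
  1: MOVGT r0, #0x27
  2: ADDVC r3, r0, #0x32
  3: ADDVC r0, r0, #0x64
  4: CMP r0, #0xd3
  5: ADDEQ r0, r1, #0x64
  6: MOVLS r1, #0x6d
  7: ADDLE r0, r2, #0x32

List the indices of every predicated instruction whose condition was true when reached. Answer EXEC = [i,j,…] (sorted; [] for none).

EXEC = [1,6]

0: ✓ CMP  NZCV=1001
1: ✓ MOVGT  r0←0x27
2: · ADDVC
3: · ADDVC
4: ✓ CMP  NZCV=0000
5: · ADDEQ
6: ✓ MOVLS  r1←0x6d
7: · ADDLE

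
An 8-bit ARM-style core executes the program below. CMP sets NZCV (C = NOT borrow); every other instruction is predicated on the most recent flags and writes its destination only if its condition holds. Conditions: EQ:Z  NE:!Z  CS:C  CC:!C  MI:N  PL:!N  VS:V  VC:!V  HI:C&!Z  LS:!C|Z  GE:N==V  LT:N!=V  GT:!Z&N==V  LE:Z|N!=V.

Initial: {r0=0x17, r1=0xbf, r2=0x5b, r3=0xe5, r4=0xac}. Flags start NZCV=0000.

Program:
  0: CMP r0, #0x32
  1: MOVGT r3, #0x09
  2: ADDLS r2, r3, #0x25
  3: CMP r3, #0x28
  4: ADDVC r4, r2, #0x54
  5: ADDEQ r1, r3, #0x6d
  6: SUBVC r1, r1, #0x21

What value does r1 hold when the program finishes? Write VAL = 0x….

0: ✓ CMP  NZCV=1000
1: · MOVGT
2: ✓ ADDLS  r2←0x0a
3: ✓ CMP  NZCV=1010
4: ✓ ADDVC  r4←0x5e
5: · ADDEQ
6: ✓ SUBVC  r1←0x9e

VAL = 0x9e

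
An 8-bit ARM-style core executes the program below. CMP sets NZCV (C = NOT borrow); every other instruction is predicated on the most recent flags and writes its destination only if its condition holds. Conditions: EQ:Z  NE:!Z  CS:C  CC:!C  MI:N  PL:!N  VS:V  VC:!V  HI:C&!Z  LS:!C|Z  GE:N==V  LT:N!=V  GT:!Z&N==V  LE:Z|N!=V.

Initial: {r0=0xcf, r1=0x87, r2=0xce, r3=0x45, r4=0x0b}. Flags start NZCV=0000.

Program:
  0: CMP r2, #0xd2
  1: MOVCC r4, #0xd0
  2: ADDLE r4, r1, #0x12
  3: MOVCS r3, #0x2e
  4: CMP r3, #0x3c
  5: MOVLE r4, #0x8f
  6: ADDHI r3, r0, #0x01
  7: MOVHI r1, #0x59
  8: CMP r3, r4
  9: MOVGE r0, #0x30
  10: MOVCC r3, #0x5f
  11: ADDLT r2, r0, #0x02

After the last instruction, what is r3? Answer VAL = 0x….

[0] flags=1000 → (cmp)
[1] flags=1000 CC?T → r4=0xd0
[2] flags=1000 LE?T → r4=0x99
[3] flags=1000 CS?F → skip
[4] flags=0010 → (cmp)
[5] flags=0010 LE?F → skip
[6] flags=0010 HI?T → r3=0xd0
[7] flags=0010 HI?T → r1=0x59
[8] flags=0010 → (cmp)
[9] flags=0010 GE?T → r0=0x30
[10] flags=0010 CC?F → skip
[11] flags=0010 LT?F → skip

VAL = 0xd0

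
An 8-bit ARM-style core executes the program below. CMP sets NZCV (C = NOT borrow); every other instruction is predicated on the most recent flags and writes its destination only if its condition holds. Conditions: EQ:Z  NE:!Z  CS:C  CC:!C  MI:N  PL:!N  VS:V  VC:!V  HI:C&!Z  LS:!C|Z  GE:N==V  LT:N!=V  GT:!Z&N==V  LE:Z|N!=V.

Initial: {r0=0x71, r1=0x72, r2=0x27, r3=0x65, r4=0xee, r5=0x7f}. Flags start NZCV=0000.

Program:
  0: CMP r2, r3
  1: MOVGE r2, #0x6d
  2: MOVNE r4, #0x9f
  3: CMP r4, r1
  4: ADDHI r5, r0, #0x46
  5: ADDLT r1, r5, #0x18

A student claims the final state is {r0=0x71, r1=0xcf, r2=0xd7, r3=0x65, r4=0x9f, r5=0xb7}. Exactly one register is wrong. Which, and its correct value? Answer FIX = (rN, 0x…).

FIX = (r2, 0x27)

[0] flags=1000 → (cmp)
[1] flags=1000 GE?F → skip
[2] flags=1000 NE?T → r4=0x9f
[3] flags=0011 → (cmp)
[4] flags=0011 HI?T → r5=0xb7
[5] flags=0011 LT?T → r1=0xcf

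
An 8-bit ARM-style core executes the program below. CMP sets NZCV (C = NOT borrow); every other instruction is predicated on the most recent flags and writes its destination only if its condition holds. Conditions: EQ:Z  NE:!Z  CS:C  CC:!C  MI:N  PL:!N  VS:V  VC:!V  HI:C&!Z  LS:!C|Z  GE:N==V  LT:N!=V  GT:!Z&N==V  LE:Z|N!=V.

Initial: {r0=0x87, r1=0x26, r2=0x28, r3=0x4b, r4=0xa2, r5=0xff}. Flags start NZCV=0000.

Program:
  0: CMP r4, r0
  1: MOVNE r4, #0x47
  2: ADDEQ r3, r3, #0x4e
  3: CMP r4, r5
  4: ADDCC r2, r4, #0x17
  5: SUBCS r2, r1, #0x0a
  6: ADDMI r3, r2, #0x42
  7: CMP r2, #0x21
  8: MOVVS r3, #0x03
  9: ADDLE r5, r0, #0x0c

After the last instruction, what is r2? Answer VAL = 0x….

VAL = 0x5e

[0] flags=0010 → (cmp)
[1] flags=0010 NE?T → r4=0x47
[2] flags=0010 EQ?F → skip
[3] flags=0000 → (cmp)
[4] flags=0000 CC?T → r2=0x5e
[5] flags=0000 CS?F → skip
[6] flags=0000 MI?F → skip
[7] flags=0010 → (cmp)
[8] flags=0010 VS?F → skip
[9] flags=0010 LE?F → skip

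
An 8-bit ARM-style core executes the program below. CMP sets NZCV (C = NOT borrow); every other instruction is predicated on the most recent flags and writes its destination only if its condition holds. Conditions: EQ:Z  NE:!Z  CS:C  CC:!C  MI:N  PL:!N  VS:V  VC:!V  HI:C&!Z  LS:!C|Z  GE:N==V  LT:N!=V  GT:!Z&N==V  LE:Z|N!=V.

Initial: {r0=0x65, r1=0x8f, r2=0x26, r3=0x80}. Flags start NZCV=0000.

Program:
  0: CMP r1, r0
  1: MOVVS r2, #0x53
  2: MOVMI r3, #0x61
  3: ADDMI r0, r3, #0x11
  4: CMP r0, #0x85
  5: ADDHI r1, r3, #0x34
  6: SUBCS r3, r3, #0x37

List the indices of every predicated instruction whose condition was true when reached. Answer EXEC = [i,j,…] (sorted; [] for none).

[0] flags=0011 → (cmp)
[1] flags=0011 VS?T → r2=0x53
[2] flags=0011 MI?F → skip
[3] flags=0011 MI?F → skip
[4] flags=1001 → (cmp)
[5] flags=1001 HI?F → skip
[6] flags=1001 CS?F → skip

EXEC = [1]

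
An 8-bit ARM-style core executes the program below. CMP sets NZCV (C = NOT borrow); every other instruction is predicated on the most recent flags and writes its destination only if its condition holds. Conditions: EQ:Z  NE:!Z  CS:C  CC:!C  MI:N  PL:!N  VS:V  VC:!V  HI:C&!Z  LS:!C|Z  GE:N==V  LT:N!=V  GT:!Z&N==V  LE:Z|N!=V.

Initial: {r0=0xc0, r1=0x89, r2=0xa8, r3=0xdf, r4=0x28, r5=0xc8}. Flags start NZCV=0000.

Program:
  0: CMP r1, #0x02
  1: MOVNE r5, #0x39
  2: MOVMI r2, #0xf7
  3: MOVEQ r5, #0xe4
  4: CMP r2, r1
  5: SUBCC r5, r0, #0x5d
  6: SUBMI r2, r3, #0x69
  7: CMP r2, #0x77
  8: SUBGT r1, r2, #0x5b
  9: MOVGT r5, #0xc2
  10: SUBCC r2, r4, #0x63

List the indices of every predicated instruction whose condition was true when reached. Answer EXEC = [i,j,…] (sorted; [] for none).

0: ✓ CMP  NZCV=1010
1: ✓ MOVNE  r5←0x39
2: ✓ MOVMI  r2←0xf7
3: · MOVEQ
4: ✓ CMP  NZCV=0010
5: · SUBCC
6: · SUBMI
7: ✓ CMP  NZCV=1010
8: · SUBGT
9: · MOVGT
10: · SUBCC

EXEC = [1,2]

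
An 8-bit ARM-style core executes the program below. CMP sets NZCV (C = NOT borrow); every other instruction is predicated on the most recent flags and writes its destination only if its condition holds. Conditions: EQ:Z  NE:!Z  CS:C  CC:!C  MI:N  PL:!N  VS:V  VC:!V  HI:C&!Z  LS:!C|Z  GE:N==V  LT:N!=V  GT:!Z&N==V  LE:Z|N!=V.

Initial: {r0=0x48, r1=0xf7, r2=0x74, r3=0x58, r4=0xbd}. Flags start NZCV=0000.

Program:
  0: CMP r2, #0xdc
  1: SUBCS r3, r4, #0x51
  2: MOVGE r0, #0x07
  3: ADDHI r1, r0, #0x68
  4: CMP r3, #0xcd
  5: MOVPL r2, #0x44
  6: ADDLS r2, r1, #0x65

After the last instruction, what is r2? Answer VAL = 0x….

VAL = 0x5c

[0] flags=1001 → (cmp)
[1] flags=1001 CS?F → skip
[2] flags=1001 GE?T → r0=0x07
[3] flags=1001 HI?F → skip
[4] flags=1001 → (cmp)
[5] flags=1001 PL?F → skip
[6] flags=1001 LS?T → r2=0x5c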